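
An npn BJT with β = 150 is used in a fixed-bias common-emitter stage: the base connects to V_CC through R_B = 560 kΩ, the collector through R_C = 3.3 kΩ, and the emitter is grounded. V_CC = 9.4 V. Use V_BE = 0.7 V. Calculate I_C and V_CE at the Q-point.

Base loop: V_CC = I_B·R_B + V_BE, so I_B = (9.4 − 0.7)/560 kΩ = 0.0155 mA.
In the active region I_C = β·I_B = 150 × 0.0155 = 2.33 mA.
Collector loop: V_CE = V_CC − I_C·R_C = 9.4 − 2.33×3.3 = 1.71 V.
Since V_CE = 1.71 V > V_CE(sat) ≈ 0.2 V, the transistor is in the active region as assumed.

I_C ≈ 2.3 mA, V_CE ≈ 1.7 V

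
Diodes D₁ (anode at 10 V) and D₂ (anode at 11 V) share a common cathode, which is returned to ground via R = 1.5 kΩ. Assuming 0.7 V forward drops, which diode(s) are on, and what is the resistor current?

Only D₂ conducts; I_R ≈ 6.9 mA

Assume both conduct. Then node N would need to be at both 10−0.7 = 9.3 V and 11−0.7 = 10.3 V, which is impossible.
Assume only D₂ conducts: V_N = 11 − 0.7 = 10.3 V, so I_R = 10.3/1.5 = 6.87 mA.
Check D₁: its anode-to-cathode voltage is 10 − 10.3 = -0.3 V < 0.7 V, so it is off. The assumption is consistent.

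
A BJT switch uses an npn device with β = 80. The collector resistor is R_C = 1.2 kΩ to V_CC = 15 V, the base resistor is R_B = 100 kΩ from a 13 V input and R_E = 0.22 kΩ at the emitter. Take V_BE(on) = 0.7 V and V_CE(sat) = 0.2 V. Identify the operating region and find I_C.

active; I_C ≈ 8.4 mA

Assume active. Base-emitter loop: I_B = (V_BB − V_BE)/(R_B + (β+1)R_E) = (13 − 0.7)/(100 + 81×0.22) = 0.104 mA.
I_C = β·I_B = 80×0.104 = 8.35 mA.
V_CE = V_CC − I_C·R_C − I_E·R_E = 15 − 8.35×1.2 − 8.46×0.22 = 3.12 V > V_CE(sat), so the active-region assumption holds.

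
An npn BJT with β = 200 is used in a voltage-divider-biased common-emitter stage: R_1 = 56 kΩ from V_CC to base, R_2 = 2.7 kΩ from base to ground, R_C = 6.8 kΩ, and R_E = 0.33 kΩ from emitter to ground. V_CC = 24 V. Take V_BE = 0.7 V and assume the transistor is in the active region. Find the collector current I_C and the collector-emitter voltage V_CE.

Thevenize the base divider: V_Th = V_CC·R_2/(R_1+R_2) = 24×2.7/58.7 = 1.1 V, R_Th = R_1‖R_2 = 2.58 kΩ.
Base-emitter loop: V_Th = I_B·R_Th + V_BE + (β+1)I_B·R_E, so I_B = (1.1 − 0.7) / (2.58 + 201×0.33) = 0.00586 mA.
I_C = β·I_B = 200×0.00586 = 1.17 mA, and I_E = (β+1)I_B = 1.18 mA.
V_CE = V_CC − I_C·R_C − I_E·R_E = 24 − 1.17×6.8 − 1.18×0.33 = 15.6 V.
V_CE = 15.6 V > 0.2 V confirms active-region operation.

I_C ≈ 1.2 mA, V_CE ≈ 16 V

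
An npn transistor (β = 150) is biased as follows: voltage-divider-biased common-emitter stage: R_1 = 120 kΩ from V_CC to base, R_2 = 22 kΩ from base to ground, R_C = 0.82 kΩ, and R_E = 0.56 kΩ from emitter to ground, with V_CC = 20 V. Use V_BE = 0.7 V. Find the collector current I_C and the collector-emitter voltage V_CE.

I_C ≈ 3.5 mA, V_CE ≈ 15 V

Thevenize the base divider: V_Th = V_CC·R_2/(R_1+R_2) = 20×22/142 = 3.1 V, R_Th = R_1‖R_2 = 18.6 kΩ.
Base-emitter loop: V_Th = I_B·R_Th + V_BE + (β+1)I_B·R_E, so I_B = (3.1 − 0.7) / (18.6 + 151×0.56) = 0.0233 mA.
I_C = β·I_B = 150×0.0233 = 3.49 mA, and I_E = (β+1)I_B = 3.51 mA.
V_CE = V_CC − I_C·R_C − I_E·R_E = 20 − 3.49×0.82 − 3.51×0.56 = 15.2 V.
V_CE = 15.2 V > 0.2 V confirms active-region operation.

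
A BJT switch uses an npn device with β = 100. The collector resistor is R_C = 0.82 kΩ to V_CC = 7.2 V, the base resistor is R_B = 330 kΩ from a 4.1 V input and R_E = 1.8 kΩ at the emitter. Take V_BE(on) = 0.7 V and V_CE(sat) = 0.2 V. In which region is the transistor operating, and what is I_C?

active; I_C ≈ 0.66 mA

Assume active. Base-emitter loop: I_B = (V_BB − V_BE)/(R_B + (β+1)R_E) = (4.1 − 0.7)/(330 + 101×1.8) = 0.00664 mA.
I_C = β·I_B = 100×0.00664 = 0.664 mA.
V_CE = V_CC − I_C·R_C − I_E·R_E = 7.2 − 0.664×0.82 − 0.671×1.8 = 5.45 V > V_CE(sat), so the active-region assumption holds.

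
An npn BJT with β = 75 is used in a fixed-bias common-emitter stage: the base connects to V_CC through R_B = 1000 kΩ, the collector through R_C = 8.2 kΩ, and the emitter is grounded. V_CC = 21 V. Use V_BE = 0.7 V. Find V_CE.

Base loop: V_CC = I_B·R_B + V_BE, so I_B = (21 − 0.7)/1000 kΩ = 0.0203 mA.
In the active region I_C = β·I_B = 75 × 0.0203 = 1.52 mA.
Collector loop: V_CE = V_CC − I_C·R_C = 21 − 1.52×8.2 = 8.52 V.
Since V_CE = 8.52 V > V_CE(sat) ≈ 0.2 V, the transistor is in the active region as assumed.

V_CE ≈ 8.5 V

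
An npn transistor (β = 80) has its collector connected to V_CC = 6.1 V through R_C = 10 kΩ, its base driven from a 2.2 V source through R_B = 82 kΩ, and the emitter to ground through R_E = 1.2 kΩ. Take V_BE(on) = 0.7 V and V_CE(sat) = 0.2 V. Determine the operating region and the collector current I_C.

saturation; I_C ≈ 0.53 mA

Assume active: I_B = (2.2 − 0.7)/(82 + 81×1.2) = 0.00837 mA, I_C = β·I_B = 0.67 mA.
Then V_CE = 6.1 − 0.67×10 − 0.678×1.2 = -1.41 V < 0.2 V — the active assumption fails.
Re-solve with V_CE = 0.2 V. KCL at the emitter: V_E/R_E = (V_BB−0.7−V_E)/R_B + (V_CC−0.2−V_E)/R_C, giving V_E = 0.643 V.
I_C = (V_CC − 0.2 − V_E)/R_C = (5.9 − 0.643)/10 = 0.526 mA.
Check: I_B = (1.5 − 0.643)/82 = 0.0104 mA, and β·I_B = 0.836 mA > I_C, confirming saturation.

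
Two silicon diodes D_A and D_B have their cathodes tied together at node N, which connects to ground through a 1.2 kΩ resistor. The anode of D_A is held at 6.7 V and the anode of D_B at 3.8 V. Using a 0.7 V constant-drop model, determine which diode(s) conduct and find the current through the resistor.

Only D_A conducts; I_R ≈ 5 mA

Assume both conduct. Then node N would need to be at both 6.7−0.7 = 6 V and 3.8−0.7 = 3.1 V, which is impossible.
Assume only D_A conducts: V_N = 6.7 − 0.7 = 6 V, so I_R = 6/1.2 = 5 mA.
Check D_B: its anode-to-cathode voltage is 3.8 − 6 = -2.2 V < 0.7 V, so it is off. The assumption is consistent.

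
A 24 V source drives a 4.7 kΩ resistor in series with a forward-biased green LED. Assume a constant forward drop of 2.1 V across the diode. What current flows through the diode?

KVL around the loop: 24 = V_D + I·R = 2.1 + I × 4.7 kΩ.
So I = (24 − 2.1) / 4.7 kΩ = 21.9 / 4.7 = 4.66 mA.

I ≈ 4.7 mA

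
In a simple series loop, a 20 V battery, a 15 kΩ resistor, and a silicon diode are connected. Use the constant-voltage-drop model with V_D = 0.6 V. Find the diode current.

KVL around the loop: 20 = V_D + I·R = 0.6 + I × 15 kΩ.
So I = (20 − 0.6) / 15 kΩ = 19.4 / 15 = 1.29 mA.

I ≈ 1.3 mA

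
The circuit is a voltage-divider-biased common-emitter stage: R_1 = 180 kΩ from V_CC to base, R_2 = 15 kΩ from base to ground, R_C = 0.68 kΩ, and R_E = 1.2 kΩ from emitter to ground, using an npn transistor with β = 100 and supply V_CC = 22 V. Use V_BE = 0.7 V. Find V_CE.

Thevenize the base divider: V_Th = V_CC·R_2/(R_1+R_2) = 22×15/195 = 1.69 V, R_Th = R_1‖R_2 = 13.8 kΩ.
Base-emitter loop: V_Th = I_B·R_Th + V_BE + (β+1)I_B·R_E, so I_B = (1.69 − 0.7) / (13.8 + 101×1.2) = 0.00735 mA.
I_C = β·I_B = 100×0.00735 = 0.735 mA, and I_E = (β+1)I_B = 0.742 mA.
V_CE = V_CC − I_C·R_C − I_E·R_E = 22 − 0.735×0.68 − 0.742×1.2 = 20.6 V.
V_CE = 20.6 V > 0.2 V confirms active-region operation.

V_CE ≈ 21 V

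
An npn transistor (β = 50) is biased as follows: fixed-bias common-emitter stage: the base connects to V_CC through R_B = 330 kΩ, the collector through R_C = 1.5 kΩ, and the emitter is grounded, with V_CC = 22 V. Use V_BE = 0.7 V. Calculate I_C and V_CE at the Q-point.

I_C ≈ 3.2 mA, V_CE ≈ 17 V

Base loop: V_CC = I_B·R_B + V_BE, so I_B = (22 − 0.7)/330 kΩ = 0.0645 mA.
In the active region I_C = β·I_B = 50 × 0.0645 = 3.23 mA.
Collector loop: V_CE = V_CC − I_C·R_C = 22 − 3.23×1.5 = 17.2 V.
Since V_CE = 17.2 V > V_CE(sat) ≈ 0.2 V, the transistor is in the active region as assumed.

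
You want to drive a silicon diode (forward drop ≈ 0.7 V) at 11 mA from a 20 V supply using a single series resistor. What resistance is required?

The resistor drops V_S − V_D = 20 − 0.7 = 19.3 V at 11 mA.
R = 19.3 V / 11 mA = 1.75 kΩ.

R ≈ 1.8 kΩ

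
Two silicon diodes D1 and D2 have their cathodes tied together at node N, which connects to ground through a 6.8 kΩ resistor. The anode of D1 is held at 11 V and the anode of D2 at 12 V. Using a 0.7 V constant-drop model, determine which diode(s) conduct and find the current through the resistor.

Assume both conduct. Then node N would need to be at both 11−0.7 = 10.3 V and 12−0.7 = 11.3 V, which is impossible.
Assume only D2 conducts: V_N = 12 − 0.7 = 11.3 V, so I_R = 11.3/6.8 = 1.66 mA.
Check D1: its anode-to-cathode voltage is 11 − 11.3 = -0.3 V < 0.7 V, so it is off. The assumption is consistent.

Only D2 conducts; I_R ≈ 1.7 mA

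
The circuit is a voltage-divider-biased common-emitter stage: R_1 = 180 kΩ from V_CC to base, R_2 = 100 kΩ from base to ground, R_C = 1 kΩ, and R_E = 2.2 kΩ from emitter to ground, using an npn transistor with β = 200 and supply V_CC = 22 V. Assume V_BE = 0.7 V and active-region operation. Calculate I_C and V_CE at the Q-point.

Thevenize the base divider: V_Th = V_CC·R_2/(R_1+R_2) = 22×100/280 = 7.86 V, R_Th = R_1‖R_2 = 64.3 kΩ.
Base-emitter loop: V_Th = I_B·R_Th + V_BE + (β+1)I_B·R_E, so I_B = (7.86 − 0.7) / (64.3 + 201×2.2) = 0.0141 mA.
I_C = β·I_B = 200×0.0141 = 2.83 mA, and I_E = (β+1)I_B = 2.84 mA.
V_CE = V_CC − I_C·R_C − I_E·R_E = 22 − 2.83×1 − 2.84×2.2 = 12.9 V.
V_CE = 12.9 V > 0.2 V confirms active-region operation.

I_C ≈ 2.8 mA, V_CE ≈ 13 V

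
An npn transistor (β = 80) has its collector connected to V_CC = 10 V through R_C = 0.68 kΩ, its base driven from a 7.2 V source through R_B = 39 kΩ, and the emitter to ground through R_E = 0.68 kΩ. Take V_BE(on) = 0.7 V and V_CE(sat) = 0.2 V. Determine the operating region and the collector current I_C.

active; I_C ≈ 5.5 mA

Assume active. Base-emitter loop: I_B = (V_BB − V_BE)/(R_B + (β+1)R_E) = (7.2 − 0.7)/(39 + 81×0.68) = 0.0691 mA.
I_C = β·I_B = 80×0.0691 = 5.53 mA.
V_CE = V_CC − I_C·R_C − I_E·R_E = 10 − 5.53×0.68 − 5.6×0.68 = 2.44 V > V_CE(sat), so the active-region assumption holds.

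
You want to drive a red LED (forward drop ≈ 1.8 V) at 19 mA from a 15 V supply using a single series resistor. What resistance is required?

R ≈ 0.69 kΩ

The resistor drops V_S − V_D = 15 − 1.8 = 13.2 V at 19 mA.
R = 13.2 V / 19 mA = 0.695 kΩ.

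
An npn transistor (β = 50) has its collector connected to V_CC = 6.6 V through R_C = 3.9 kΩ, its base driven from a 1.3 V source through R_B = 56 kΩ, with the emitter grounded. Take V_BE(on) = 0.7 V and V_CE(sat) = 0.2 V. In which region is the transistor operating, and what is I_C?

active; I_C ≈ 0.54 mA

Assume active. Base-emitter loop: I_B = (V_BB − V_BE)/R_B = (1.3 − 0.7)/56 = 0.0107 mA.
I_C = β·I_B = 50×0.0107 = 0.536 mA.
V_CE = V_CC − I_C·R_C = 6.6 − 0.536×3.9 = 4.51 V > V_CE(sat), so the active-region assumption holds.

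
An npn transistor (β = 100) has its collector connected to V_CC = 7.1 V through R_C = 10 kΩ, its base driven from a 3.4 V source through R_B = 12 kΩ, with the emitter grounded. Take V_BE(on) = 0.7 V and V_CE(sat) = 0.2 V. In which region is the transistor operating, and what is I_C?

saturation; I_C ≈ 0.69 mA

Assume active: I_B = (3.4 − 0.7)/12 = 0.225 mA, giving I_C = β·I_B = 22.5 mA.
But then V_CE = 7.1 − 22.5×10 = -218 V < V_CE(sat) = 0.2 V — impossible in the active region.
So the transistor is saturated. With V_CE = 0.2 V, I_C = (V_CC − 0.2)/R_C = 6.9/10 = 0.69 mA.
Check: β·I_B = 22.5 mA > I_C = 0.69 mA, confirming saturation.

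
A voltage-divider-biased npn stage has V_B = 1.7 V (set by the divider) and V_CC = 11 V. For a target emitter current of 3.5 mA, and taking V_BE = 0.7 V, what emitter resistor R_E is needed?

R_E ≈ 0.29 kΩ

V_E = V_B − V_BE = 1.7 − 0.7 = 1 V.
R_E = V_E / I_E = 1 / 3.5 = 0.286 kΩ.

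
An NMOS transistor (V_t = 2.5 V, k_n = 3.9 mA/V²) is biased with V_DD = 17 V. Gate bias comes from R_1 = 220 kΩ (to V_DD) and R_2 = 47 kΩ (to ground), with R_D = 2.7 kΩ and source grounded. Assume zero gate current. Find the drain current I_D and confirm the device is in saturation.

V_G = V_DD·R_2/(R_1+R_2) = 17×47/267 = 2.99 V. With the source grounded, V_GS = V_G = 2.99 V.
Assume saturation: I_D = (k_n/2)(V_GS − V_t)² = (3.9/2)×(2.99 − 2.5)² = 1.95×0.493² = 0.473 mA.
V_DS = V_DD − I_D·R_D = 17 − 0.473×2.7 = 15.7 V.
Saturation requires V_DS ≥ V_GS − V_t = 0.493 V; 15.7 ≥ 0.493 ✓.

I_D ≈ 0.47 mA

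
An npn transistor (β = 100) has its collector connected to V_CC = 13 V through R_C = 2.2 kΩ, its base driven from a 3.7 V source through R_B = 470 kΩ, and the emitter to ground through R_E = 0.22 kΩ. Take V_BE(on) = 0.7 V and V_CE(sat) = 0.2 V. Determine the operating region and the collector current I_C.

active; I_C ≈ 0.61 mA

Assume active. Base-emitter loop: I_B = (V_BB − V_BE)/(R_B + (β+1)R_E) = (3.7 − 0.7)/(470 + 101×0.22) = 0.00609 mA.
I_C = β·I_B = 100×0.00609 = 0.609 mA.
V_CE = V_CC − I_C·R_C − I_E·R_E = 13 − 0.609×2.2 − 0.616×0.22 = 11.5 V > V_CE(sat), so the active-region assumption holds.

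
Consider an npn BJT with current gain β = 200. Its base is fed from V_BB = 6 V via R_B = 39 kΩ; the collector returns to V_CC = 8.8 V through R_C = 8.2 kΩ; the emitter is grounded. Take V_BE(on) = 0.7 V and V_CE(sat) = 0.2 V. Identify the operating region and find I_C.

saturation; I_C ≈ 1 mA

Assume active: I_B = (6 − 0.7)/39 = 0.136 mA, giving I_C = β·I_B = 27.2 mA.
But then V_CE = 8.8 − 27.2×8.2 = -214 V < V_CE(sat) = 0.2 V — impossible in the active region.
So the transistor is saturated. With V_CE = 0.2 V, I_C = (V_CC − 0.2)/R_C = 8.6/8.2 = 1.05 mA.
Check: β·I_B = 27.2 mA > I_C = 1.05 mA, confirming saturation.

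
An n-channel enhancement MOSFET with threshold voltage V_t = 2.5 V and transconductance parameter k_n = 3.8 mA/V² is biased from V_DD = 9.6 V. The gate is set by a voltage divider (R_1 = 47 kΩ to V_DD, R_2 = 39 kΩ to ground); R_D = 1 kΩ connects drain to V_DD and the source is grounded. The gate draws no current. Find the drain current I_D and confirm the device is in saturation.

V_G = V_DD·R_2/(R_1+R_2) = 9.6×39/86 = 4.35 V. With the source grounded, V_GS = V_G = 4.35 V.
Assume saturation: I_D = (k_n/2)(V_GS − V_t)² = (3.8/2)×(4.35 − 2.5)² = 1.9×1.85² = 6.53 mA.
V_DS = V_DD − I_D·R_D = 9.6 − 6.53×1 = 3.07 V.
Saturation requires V_DS ≥ V_GS − V_t = 1.85 V; 3.07 ≥ 1.85 ✓.

I_D ≈ 6.5 mA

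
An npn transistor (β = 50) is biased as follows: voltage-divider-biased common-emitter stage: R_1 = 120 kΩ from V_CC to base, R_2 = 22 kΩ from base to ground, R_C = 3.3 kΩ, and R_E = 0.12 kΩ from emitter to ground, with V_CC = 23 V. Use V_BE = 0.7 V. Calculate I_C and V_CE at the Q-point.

I_C ≈ 5.8 mA, V_CE ≈ 3.2 V

Thevenize the base divider: V_Th = V_CC·R_2/(R_1+R_2) = 23×22/142 = 3.56 V, R_Th = R_1‖R_2 = 18.6 kΩ.
Base-emitter loop: V_Th = I_B·R_Th + V_BE + (β+1)I_B·R_E, so I_B = (3.56 − 0.7) / (18.6 + 51×0.12) = 0.116 mA.
I_C = β·I_B = 50×0.116 = 5.79 mA, and I_E = (β+1)I_B = 5.91 mA.
V_CE = V_CC − I_C·R_C − I_E·R_E = 23 − 5.79×3.3 − 5.91×0.12 = 3.17 V.
V_CE = 3.17 V > 0.2 V confirms active-region operation.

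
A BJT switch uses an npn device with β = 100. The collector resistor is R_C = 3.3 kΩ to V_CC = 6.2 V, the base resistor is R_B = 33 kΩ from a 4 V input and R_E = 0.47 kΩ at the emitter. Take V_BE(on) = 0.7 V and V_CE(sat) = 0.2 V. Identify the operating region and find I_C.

saturation; I_C ≈ 1.6 mA

Assume active: I_B = (4 − 0.7)/(33 + 101×0.47) = 0.041 mA, I_C = β·I_B = 4.1 mA.
Then V_CE = 6.2 − 4.1×3.3 − 4.14×0.47 = -9.28 V < 0.2 V — the active assumption fails.
Re-solve with V_CE = 0.2 V. KCL at the emitter: V_E/R_E = (V_BB−0.7−V_E)/R_B + (V_CC−0.2−V_E)/R_C, giving V_E = 0.779 V.
I_C = (V_CC − 0.2 − V_E)/R_C = (6 − 0.779)/3.3 = 1.58 mA.
Check: I_B = (3.3 − 0.779)/33 = 0.0764 mA, and β·I_B = 7.64 mA > I_C, confirming saturation.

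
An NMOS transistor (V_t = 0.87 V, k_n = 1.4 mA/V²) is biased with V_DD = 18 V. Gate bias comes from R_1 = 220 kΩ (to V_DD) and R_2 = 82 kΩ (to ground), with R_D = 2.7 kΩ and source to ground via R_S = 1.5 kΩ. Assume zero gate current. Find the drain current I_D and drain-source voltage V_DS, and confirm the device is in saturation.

V_G = V_DD·R_2/(R_1+R_2) = 18×82/302 = 4.89 V.
Assume saturation: I_D = (k_n/2)(V_GS − V_t)² with V_GS = V_G − I_D·R_S = 4.89 − 1.5·I_D.
Substituting gives 1.57·I_D² − 9.44·I_D + 11.3 = 0, with roots I_D = 1.65 or 4.34 mA.
The root I_D = 4.34 mA gives V_GS = -1.62 V ≤ V_t, so take I_D = 1.65 mA.
Then V_GS = 2.41 V and V_DS = V_DD − I_D(R_D+R_S) = 18 − 1.65×4.2 = 11.1 V.
Saturation requires V_DS ≥ V_GS − V_t = 1.54 V; 11.1 ≥ 1.54 ✓.

I_D ≈ 1.7 mA, V_DS ≈ 11 V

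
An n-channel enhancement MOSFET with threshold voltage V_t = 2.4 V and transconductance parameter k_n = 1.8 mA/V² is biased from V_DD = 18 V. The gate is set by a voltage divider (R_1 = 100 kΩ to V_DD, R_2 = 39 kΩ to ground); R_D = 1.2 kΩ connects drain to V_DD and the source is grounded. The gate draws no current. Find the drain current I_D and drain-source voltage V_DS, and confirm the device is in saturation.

I_D ≈ 6.3 mA, V_DS ≈ 10 V

V_G = V_DD·R_2/(R_1+R_2) = 18×39/139 = 5.05 V. With the source grounded, V_GS = V_G = 5.05 V.
Assume saturation: I_D = (k_n/2)(V_GS − V_t)² = (1.8/2)×(5.05 − 2.4)² = 0.9×2.65² = 6.32 mA.
V_DS = V_DD − I_D·R_D = 18 − 6.32×1.2 = 10.4 V.
Saturation requires V_DS ≥ V_GS − V_t = 2.65 V; 10.4 ≥ 2.65 ✓.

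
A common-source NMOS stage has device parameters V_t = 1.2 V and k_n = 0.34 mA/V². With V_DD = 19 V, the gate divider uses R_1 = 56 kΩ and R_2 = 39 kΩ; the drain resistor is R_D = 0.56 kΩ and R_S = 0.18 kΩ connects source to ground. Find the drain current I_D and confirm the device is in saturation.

V_G = V_DD·R_2/(R_1+R_2) = 19×39/95 = 7.8 V.
Assume saturation: I_D = (k_n/2)(V_GS − V_t)² with V_GS = V_G − I_D·R_S = 7.8 − 0.18·I_D.
Substituting gives 0.00551·I_D² − 1.4·I_D + 7.41 = 0, with roots I_D = 5.39 or 249 mA.
The root I_D = 249 mA gives V_GS = -37.1 V ≤ V_t, so take I_D = 5.39 mA.
Then V_GS = 6.83 V and V_DS = V_DD − I_D(R_D+R_S) = 19 − 5.39×0.74 = 15 V.
Saturation requires V_DS ≥ V_GS − V_t = 5.63 V; 15 ≥ 5.63 ✓.

I_D ≈ 5.4 mA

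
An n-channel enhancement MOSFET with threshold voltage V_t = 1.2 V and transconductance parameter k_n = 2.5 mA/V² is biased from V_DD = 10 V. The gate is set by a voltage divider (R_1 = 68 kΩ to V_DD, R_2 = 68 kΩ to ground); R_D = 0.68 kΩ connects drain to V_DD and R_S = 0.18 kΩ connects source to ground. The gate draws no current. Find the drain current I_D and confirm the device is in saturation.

V_G = V_DD·R_2/(R_1+R_2) = 10×68/136 = 5 V.
Assume saturation: I_D = (k_n/2)(V_GS − V_t)² with V_GS = V_G − I_D·R_S = 5 − 0.18·I_D.
Substituting gives 0.0405·I_D² − 2.71·I_D + 18.1 = 0, with roots I_D = 7.5 or 59.4 mA.
The root I_D = 59.4 mA gives V_GS = -5.69 V ≤ V_t, so take I_D = 7.5 mA.
Then V_GS = 3.65 V and V_DS = V_DD − I_D(R_D+R_S) = 10 − 7.5×0.86 = 3.55 V.
Saturation requires V_DS ≥ V_GS − V_t = 2.45 V; 3.55 ≥ 2.45 ✓.

I_D ≈ 7.5 mA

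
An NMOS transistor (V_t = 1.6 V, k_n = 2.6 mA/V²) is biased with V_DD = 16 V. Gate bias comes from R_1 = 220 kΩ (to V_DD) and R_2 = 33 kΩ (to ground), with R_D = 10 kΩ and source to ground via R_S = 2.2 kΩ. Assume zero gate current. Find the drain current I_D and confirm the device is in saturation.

I_D ≈ 0.097 mA

V_G = V_DD·R_2/(R_1+R_2) = 16×33/253 = 2.09 V.
Assume saturation: I_D = (k_n/2)(V_GS − V_t)² with V_GS = V_G − I_D·R_S = 2.09 − 2.2·I_D.
Substituting gives 6.29·I_D² − 3.79·I_D + 0.308 = 0, with roots I_D = 0.0971 or 0.505 mA.
The root I_D = 0.505 mA gives V_GS = 0.977 V ≤ V_t, so take I_D = 0.0971 mA.
Then V_GS = 1.87 V and V_DS = V_DD − I_D(R_D+R_S) = 16 − 0.0971×12.2 = 14.8 V.
Saturation requires V_DS ≥ V_GS − V_t = 0.273 V; 14.8 ≥ 0.273 ✓.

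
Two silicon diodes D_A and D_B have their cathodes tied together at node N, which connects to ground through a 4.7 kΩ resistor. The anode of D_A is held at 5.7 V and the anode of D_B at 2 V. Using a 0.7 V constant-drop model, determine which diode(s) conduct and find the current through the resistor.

Assume both conduct. Then node N would need to be at both 5.7−0.7 = 5 V and 2−0.7 = 1.3 V, which is impossible.
Assume only D_A conducts: V_N = 5.7 − 0.7 = 5 V, so I_R = 5/4.7 = 1.06 mA.
Check D_B: its anode-to-cathode voltage is 2 − 5 = -3 V < 0.7 V, so it is off. The assumption is consistent.

Only D_A conducts; I_R ≈ 1.1 mA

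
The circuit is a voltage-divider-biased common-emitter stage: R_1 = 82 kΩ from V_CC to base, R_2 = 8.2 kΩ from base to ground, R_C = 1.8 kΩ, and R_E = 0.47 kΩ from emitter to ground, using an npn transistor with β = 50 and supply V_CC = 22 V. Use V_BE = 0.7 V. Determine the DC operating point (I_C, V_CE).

I_C ≈ 2.1 mA, V_CE ≈ 17 V

Thevenize the base divider: V_Th = V_CC·R_2/(R_1+R_2) = 22×8.2/90.2 = 2 V, R_Th = R_1‖R_2 = 7.45 kΩ.
Base-emitter loop: V_Th = I_B·R_Th + V_BE + (β+1)I_B·R_E, so I_B = (2 − 0.7) / (7.45 + 51×0.47) = 0.0414 mA.
I_C = β·I_B = 50×0.0414 = 2.07 mA, and I_E = (β+1)I_B = 2.11 mA.
V_CE = V_CC − I_C·R_C − I_E·R_E = 22 − 2.07×1.8 − 2.11×0.47 = 17.3 V.
V_CE = 17.3 V > 0.2 V confirms active-region operation.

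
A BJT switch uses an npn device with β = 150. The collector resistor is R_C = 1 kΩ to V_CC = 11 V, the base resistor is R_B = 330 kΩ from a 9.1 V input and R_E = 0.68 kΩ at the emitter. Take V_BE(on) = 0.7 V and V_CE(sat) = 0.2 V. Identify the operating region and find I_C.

Assume active. Base-emitter loop: I_B = (V_BB − V_BE)/(R_B + (β+1)R_E) = (9.1 − 0.7)/(330 + 151×0.68) = 0.0194 mA.
I_C = β·I_B = 150×0.0194 = 2.91 mA.
V_CE = V_CC − I_C·R_C − I_E·R_E = 11 − 2.91×1 − 2.93×0.68 = 6.09 V > V_CE(sat), so the active-region assumption holds.

active; I_C ≈ 2.9 mA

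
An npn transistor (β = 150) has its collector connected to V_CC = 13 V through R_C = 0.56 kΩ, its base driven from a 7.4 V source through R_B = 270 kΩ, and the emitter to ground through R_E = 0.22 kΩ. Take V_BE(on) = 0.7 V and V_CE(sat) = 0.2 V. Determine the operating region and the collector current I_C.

active; I_C ≈ 3.3 mA

Assume active. Base-emitter loop: I_B = (V_BB − V_BE)/(R_B + (β+1)R_E) = (7.4 − 0.7)/(270 + 151×0.22) = 0.0221 mA.
I_C = β·I_B = 150×0.0221 = 3.31 mA.
V_CE = V_CC − I_C·R_C − I_E·R_E = 13 − 3.31×0.56 − 3.34×0.22 = 10.4 V > V_CE(sat), so the active-region assumption holds.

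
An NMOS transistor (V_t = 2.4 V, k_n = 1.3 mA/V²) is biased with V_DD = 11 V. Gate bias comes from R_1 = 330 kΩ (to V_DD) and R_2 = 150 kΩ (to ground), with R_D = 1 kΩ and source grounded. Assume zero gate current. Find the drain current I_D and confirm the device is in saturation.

V_G = V_DD·R_2/(R_1+R_2) = 11×150/480 = 3.44 V. With the source grounded, V_GS = V_G = 3.44 V.
Assume saturation: I_D = (k_n/2)(V_GS − V_t)² = (1.3/2)×(3.44 − 2.4)² = 0.65×1.04² = 0.7 mA.
V_DS = V_DD − I_D·R_D = 11 − 0.7×1 = 10.3 V.
Saturation requires V_DS ≥ V_GS − V_t = 1.04 V; 10.3 ≥ 1.04 ✓.

I_D ≈ 0.7 mA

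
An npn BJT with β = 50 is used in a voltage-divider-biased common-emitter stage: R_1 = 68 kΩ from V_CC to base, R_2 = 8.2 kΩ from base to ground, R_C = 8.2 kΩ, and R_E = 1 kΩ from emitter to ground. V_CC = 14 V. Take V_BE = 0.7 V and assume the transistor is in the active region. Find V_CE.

Thevenize the base divider: V_Th = V_CC·R_2/(R_1+R_2) = 14×8.2/76.2 = 1.51 V, R_Th = R_1‖R_2 = 7.32 kΩ.
Base-emitter loop: V_Th = I_B·R_Th + V_BE + (β+1)I_B·R_E, so I_B = (1.51 − 0.7) / (7.32 + 51×1) = 0.0138 mA.
I_C = β·I_B = 50×0.0138 = 0.692 mA, and I_E = (β+1)I_B = 0.705 mA.
V_CE = V_CC − I_C·R_C − I_E·R_E = 14 − 0.692×8.2 − 0.705×1 = 7.62 V.
V_CE = 7.62 V > 0.2 V confirms active-region operation.

V_CE ≈ 7.6 V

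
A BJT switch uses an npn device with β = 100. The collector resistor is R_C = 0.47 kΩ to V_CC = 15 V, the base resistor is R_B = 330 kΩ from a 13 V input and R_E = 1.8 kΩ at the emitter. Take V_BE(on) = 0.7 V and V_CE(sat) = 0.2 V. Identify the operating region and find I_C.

Assume active. Base-emitter loop: I_B = (V_BB − V_BE)/(R_B + (β+1)R_E) = (13 − 0.7)/(330 + 101×1.8) = 0.024 mA.
I_C = β·I_B = 100×0.024 = 2.4 mA.
V_CE = V_CC − I_C·R_C − I_E·R_E = 15 − 2.4×0.47 − 2.43×1.8 = 9.5 V > V_CE(sat), so the active-region assumption holds.

active; I_C ≈ 2.4 mA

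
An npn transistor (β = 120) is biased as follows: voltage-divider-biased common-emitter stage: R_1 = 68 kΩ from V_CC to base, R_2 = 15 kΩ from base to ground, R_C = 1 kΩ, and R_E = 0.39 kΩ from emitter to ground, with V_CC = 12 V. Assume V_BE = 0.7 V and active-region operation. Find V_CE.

V_CE ≈ 7.9 V

Thevenize the base divider: V_Th = V_CC·R_2/(R_1+R_2) = 12×15/83 = 2.17 V, R_Th = R_1‖R_2 = 12.3 kΩ.
Base-emitter loop: V_Th = I_B·R_Th + V_BE + (β+1)I_B·R_E, so I_B = (2.17 − 0.7) / (12.3 + 121×0.39) = 0.0247 mA.
I_C = β·I_B = 120×0.0247 = 2.96 mA, and I_E = (β+1)I_B = 2.99 mA.
V_CE = V_CC − I_C·R_C − I_E·R_E = 12 − 2.96×1 − 2.99×0.39 = 7.87 V.
V_CE = 7.87 V > 0.2 V confirms active-region operation.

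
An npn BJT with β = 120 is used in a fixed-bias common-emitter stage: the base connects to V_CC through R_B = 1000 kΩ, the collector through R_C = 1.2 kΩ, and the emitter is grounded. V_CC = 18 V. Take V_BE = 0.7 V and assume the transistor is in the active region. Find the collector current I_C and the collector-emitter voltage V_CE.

I_C ≈ 2.1 mA, V_CE ≈ 16 V

Base loop: V_CC = I_B·R_B + V_BE, so I_B = (18 − 0.7)/1000 kΩ = 0.0173 mA.
In the active region I_C = β·I_B = 120 × 0.0173 = 2.08 mA.
Collector loop: V_CE = V_CC − I_C·R_C = 18 − 2.08×1.2 = 15.5 V.
Since V_CE = 15.5 V > V_CE(sat) ≈ 0.2 V, the transistor is in the active region as assumed.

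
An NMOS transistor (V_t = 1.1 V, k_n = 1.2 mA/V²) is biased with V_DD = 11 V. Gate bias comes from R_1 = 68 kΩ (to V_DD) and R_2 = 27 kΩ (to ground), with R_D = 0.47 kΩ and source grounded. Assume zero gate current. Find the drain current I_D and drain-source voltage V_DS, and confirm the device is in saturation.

V_G = V_DD·R_2/(R_1+R_2) = 11×27/95 = 3.13 V. With the source grounded, V_GS = V_G = 3.13 V.
Assume saturation: I_D = (k_n/2)(V_GS − V_t)² = (1.2/2)×(3.13 − 1.1)² = 0.6×2.03² = 2.46 mA.
V_DS = V_DD − I_D·R_D = 11 − 2.46×0.47 = 9.84 V.
Saturation requires V_DS ≥ V_GS − V_t = 2.03 V; 9.84 ≥ 2.03 ✓.

I_D ≈ 2.5 mA, V_DS ≈ 9.8 V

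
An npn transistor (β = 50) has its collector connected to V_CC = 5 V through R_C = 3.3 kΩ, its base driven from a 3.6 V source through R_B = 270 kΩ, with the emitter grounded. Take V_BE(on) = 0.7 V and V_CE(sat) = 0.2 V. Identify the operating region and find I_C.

active; I_C ≈ 0.54 mA

Assume active. Base-emitter loop: I_B = (V_BB − V_BE)/R_B = (3.6 − 0.7)/270 = 0.0107 mA.
I_C = β·I_B = 50×0.0107 = 0.537 mA.
V_CE = V_CC − I_C·R_C = 5 − 0.537×3.3 = 3.23 V > V_CE(sat), so the active-region assumption holds.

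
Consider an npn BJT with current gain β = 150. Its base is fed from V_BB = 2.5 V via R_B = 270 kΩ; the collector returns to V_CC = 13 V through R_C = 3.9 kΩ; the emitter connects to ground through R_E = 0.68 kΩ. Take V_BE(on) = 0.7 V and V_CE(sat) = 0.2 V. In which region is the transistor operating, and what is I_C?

active; I_C ≈ 0.72 mA

Assume active. Base-emitter loop: I_B = (V_BB − V_BE)/(R_B + (β+1)R_E) = (2.5 − 0.7)/(270 + 151×0.68) = 0.00483 mA.
I_C = β·I_B = 150×0.00483 = 0.724 mA.
V_CE = V_CC − I_C·R_C − I_E·R_E = 13 − 0.724×3.9 − 0.729×0.68 = 9.68 V > V_CE(sat), so the active-region assumption holds.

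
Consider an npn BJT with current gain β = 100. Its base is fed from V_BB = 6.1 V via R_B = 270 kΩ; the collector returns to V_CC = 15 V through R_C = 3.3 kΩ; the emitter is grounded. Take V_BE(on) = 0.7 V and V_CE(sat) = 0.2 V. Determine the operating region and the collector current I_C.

active; I_C ≈ 2 mA

Assume active. Base-emitter loop: I_B = (V_BB − V_BE)/R_B = (6.1 − 0.7)/270 = 0.02 mA.
I_C = β·I_B = 100×0.02 = 2 mA.
V_CE = V_CC − I_C·R_C = 15 − 2×3.3 = 8.4 V > V_CE(sat), so the active-region assumption holds.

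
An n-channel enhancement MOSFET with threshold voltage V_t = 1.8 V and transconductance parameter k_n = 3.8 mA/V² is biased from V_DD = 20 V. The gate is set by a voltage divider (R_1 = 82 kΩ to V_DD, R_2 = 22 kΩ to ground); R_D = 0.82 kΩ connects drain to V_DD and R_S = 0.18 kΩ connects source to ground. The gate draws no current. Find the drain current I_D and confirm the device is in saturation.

V_G = V_DD·R_2/(R_1+R_2) = 20×22/104 = 4.23 V.
Assume saturation: I_D = (k_n/2)(V_GS − V_t)² with V_GS = V_G − I_D·R_S = 4.23 − 0.18·I_D.
Substituting gives 0.0616·I_D² − 2.66·I_D + 11.2 = 0, with roots I_D = 4.73 or 38.5 mA.
The root I_D = 38.5 mA gives V_GS = -2.7 V ≤ V_t, so take I_D = 4.73 mA.
Then V_GS = 3.38 V and V_DS = V_DD − I_D(R_D+R_S) = 20 − 4.73×1 = 15.3 V.
Saturation requires V_DS ≥ V_GS − V_t = 1.58 V; 15.3 ≥ 1.58 ✓.

I_D ≈ 4.7 mA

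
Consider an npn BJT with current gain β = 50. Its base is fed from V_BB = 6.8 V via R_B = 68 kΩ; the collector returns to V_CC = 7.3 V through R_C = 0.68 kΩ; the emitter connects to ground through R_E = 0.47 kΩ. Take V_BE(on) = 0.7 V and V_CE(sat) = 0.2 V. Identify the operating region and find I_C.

Assume active. Base-emitter loop: I_B = (V_BB − V_BE)/(R_B + (β+1)R_E) = (6.8 − 0.7)/(68 + 51×0.47) = 0.0663 mA.
I_C = β·I_B = 50×0.0663 = 3.32 mA.
V_CE = V_CC − I_C·R_C − I_E·R_E = 7.3 − 3.32×0.68 − 3.38×0.47 = 3.46 V > V_CE(sat), so the active-region assumption holds.

active; I_C ≈ 3.3 mA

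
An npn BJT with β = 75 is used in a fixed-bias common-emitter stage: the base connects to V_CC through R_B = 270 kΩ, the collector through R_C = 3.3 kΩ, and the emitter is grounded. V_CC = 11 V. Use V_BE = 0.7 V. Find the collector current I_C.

Base loop: V_CC = I_B·R_B + V_BE, so I_B = (11 − 0.7)/270 kΩ = 0.0381 mA.
In the active region I_C = β·I_B = 75 × 0.0381 = 2.86 mA.
Collector loop: V_CE = V_CC − I_C·R_C = 11 − 2.86×3.3 = 1.56 V.
Since V_CE = 1.56 V > V_CE(sat) ≈ 0.2 V, the transistor is in the active region as assumed.

I_C ≈ 2.9 mA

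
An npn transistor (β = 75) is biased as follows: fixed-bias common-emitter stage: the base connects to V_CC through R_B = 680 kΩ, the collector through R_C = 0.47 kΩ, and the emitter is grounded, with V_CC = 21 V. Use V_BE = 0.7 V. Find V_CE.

V_CE ≈ 20 V

Base loop: V_CC = I_B·R_B + V_BE, so I_B = (21 − 0.7)/680 kΩ = 0.0299 mA.
In the active region I_C = β·I_B = 75 × 0.0299 = 2.24 mA.
Collector loop: V_CE = V_CC − I_C·R_C = 21 − 2.24×0.47 = 19.9 V.
Since V_CE = 19.9 V > V_CE(sat) ≈ 0.2 V, the transistor is in the active region as assumed.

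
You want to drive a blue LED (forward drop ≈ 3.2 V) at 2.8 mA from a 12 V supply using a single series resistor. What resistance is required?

R ≈ 3.1 kΩ

The resistor drops V_S − V_D = 12 − 3.2 = 8.8 V at 2.8 mA.
R = 8.8 V / 2.8 mA = 3.14 kΩ.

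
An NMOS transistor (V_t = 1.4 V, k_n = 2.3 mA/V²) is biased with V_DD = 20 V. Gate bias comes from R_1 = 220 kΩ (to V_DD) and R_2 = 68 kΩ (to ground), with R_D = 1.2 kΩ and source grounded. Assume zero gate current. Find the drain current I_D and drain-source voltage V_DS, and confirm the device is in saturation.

I_D ≈ 13 mA, V_DS ≈ 4.8 V

V_G = V_DD·R_2/(R_1+R_2) = 20×68/288 = 4.72 V. With the source grounded, V_GS = V_G = 4.72 V.
Assume saturation: I_D = (k_n/2)(V_GS − V_t)² = (2.3/2)×(4.72 − 1.4)² = 1.15×3.32² = 12.7 mA.
V_DS = V_DD − I_D·R_D = 20 − 12.7×1.2 = 4.77 V.
Saturation requires V_DS ≥ V_GS − V_t = 3.32 V; 4.77 ≥ 3.32 ✓.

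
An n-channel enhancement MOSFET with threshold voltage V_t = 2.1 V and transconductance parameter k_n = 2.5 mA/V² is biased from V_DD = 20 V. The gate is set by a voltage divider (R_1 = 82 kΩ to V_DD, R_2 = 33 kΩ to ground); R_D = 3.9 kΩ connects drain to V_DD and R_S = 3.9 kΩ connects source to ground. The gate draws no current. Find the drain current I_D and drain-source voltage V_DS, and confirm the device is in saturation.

V_G = V_DD·R_2/(R_1+R_2) = 20×33/115 = 5.74 V.
Assume saturation: I_D = (k_n/2)(V_GS − V_t)² with V_GS = V_G − I_D·R_S = 5.74 − 3.9·I_D.
Substituting gives 19·I_D² − 36.5·I_D + 16.6 = 0, with roots I_D = 0.736 or 1.18 mA.
The root I_D = 1.18 mA gives V_GS = 1.13 V ≤ V_t, so take I_D = 0.736 mA.
Then V_GS = 2.87 V and V_DS = V_DD − I_D(R_D+R_S) = 20 − 0.736×7.8 = 14.3 V.
Saturation requires V_DS ≥ V_GS − V_t = 0.767 V; 14.3 ≥ 0.767 ✓.

I_D ≈ 0.74 mA, V_DS ≈ 14 V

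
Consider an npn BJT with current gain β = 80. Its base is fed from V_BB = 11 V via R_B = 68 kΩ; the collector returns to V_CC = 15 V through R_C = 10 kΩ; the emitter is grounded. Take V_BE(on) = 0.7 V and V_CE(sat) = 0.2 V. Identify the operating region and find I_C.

saturation; I_C ≈ 1.5 mA

Assume active: I_B = (11 − 0.7)/68 = 0.151 mA, giving I_C = β·I_B = 12.1 mA.
But then V_CE = 15 − 12.1×10 = -106 V < V_CE(sat) = 0.2 V — impossible in the active region.
So the transistor is saturated. With V_CE = 0.2 V, I_C = (V_CC − 0.2)/R_C = 14.8/10 = 1.48 mA.
Check: β·I_B = 12.1 mA > I_C = 1.48 mA, confirming saturation.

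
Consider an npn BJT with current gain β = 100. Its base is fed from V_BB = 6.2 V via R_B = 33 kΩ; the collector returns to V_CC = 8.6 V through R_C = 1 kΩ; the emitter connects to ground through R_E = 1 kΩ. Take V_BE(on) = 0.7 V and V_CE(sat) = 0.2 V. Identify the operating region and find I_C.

Assume active. Base-emitter loop: I_B = (V_BB − V_BE)/(R_B + (β+1)R_E) = (6.2 − 0.7)/(33 + 101×1) = 0.041 mA.
I_C = β·I_B = 100×0.041 = 4.1 mA.
V_CE = V_CC − I_C·R_C − I_E·R_E = 8.6 − 4.1×1 − 4.15×1 = 0.35 V > V_CE(sat), so the active-region assumption holds.

active; I_C ≈ 4.1 mA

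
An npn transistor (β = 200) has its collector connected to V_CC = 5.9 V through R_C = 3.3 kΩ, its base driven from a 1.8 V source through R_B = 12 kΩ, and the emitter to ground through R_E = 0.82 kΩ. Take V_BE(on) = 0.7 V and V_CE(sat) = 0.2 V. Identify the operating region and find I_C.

active; I_C ≈ 1.2 mA

Assume active. Base-emitter loop: I_B = (V_BB − V_BE)/(R_B + (β+1)R_E) = (1.8 − 0.7)/(12 + 201×0.82) = 0.00622 mA.
I_C = β·I_B = 200×0.00622 = 1.24 mA.
V_CE = V_CC − I_C·R_C − I_E·R_E = 5.9 − 1.24×3.3 − 1.25×0.82 = 0.769 V > V_CE(sat), so the active-region assumption holds.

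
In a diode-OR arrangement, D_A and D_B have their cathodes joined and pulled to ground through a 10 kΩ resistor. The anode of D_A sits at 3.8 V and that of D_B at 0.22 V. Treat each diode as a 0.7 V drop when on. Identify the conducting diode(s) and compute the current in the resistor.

Assume both conduct. Then node N would need to be at both 3.8−0.7 = 3.1 V and 0.22−0.7 = -0.48 V, which is impossible.
Assume only D_A conducts: V_N = 3.8 − 0.7 = 3.1 V, so I_R = 3.1/10 = 0.31 mA.
Check D_B: its anode-to-cathode voltage is 0.22 − 3.1 = -2.88 V < 0.7 V, so it is off. The assumption is consistent.

Only D_A conducts; I_R ≈ 0.31 mA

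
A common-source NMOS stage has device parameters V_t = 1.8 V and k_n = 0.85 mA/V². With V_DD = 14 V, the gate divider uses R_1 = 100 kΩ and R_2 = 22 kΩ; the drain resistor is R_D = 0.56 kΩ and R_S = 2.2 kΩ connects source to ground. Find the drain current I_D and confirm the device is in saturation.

I_D ≈ 0.1 mA

V_G = V_DD·R_2/(R_1+R_2) = 14×22/122 = 2.52 V.
Assume saturation: I_D = (k_n/2)(V_GS − V_t)² with V_GS = V_G − I_D·R_S = 2.52 − 2.2·I_D.
Substituting gives 2.06·I_D² − 2.35·I_D + 0.223 = 0, with roots I_D = 0.104 or 1.04 mA.
The root I_D = 1.04 mA gives V_GS = 0.235 V ≤ V_t, so take I_D = 0.104 mA.
Then V_GS = 2.3 V and V_DS = V_DD − I_D(R_D+R_S) = 14 − 0.104×2.76 = 13.7 V.
Saturation requires V_DS ≥ V_GS − V_t = 0.495 V; 13.7 ≥ 0.495 ✓.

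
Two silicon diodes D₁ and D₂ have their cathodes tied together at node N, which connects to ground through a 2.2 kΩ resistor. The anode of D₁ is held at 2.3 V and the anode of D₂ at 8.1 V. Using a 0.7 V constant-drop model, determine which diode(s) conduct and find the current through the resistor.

Assume both conduct. Then node N would need to be at both 2.3−0.7 = 1.6 V and 8.1−0.7 = 7.4 V, which is impossible.
Assume only D₂ conducts: V_N = 8.1 − 0.7 = 7.4 V, so I_R = 7.4/2.2 = 3.36 mA.
Check D₁: its anode-to-cathode voltage is 2.3 − 7.4 = -5.1 V < 0.7 V, so it is off. The assumption is consistent.

Only D₂ conducts; I_R ≈ 3.4 mA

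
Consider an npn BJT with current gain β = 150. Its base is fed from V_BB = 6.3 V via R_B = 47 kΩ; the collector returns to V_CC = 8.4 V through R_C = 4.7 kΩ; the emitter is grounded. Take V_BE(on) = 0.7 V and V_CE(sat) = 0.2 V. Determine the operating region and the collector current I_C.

Assume active: I_B = (6.3 − 0.7)/47 = 0.119 mA, giving I_C = β·I_B = 17.9 mA.
But then V_CE = 8.4 − 17.9×4.7 = -75.6 V < V_CE(sat) = 0.2 V — impossible in the active region.
So the transistor is saturated. With V_CE = 0.2 V, I_C = (V_CC − 0.2)/R_C = 8.2/4.7 = 1.74 mA.
Check: β·I_B = 17.9 mA > I_C = 1.74 mA, confirming saturation.

saturation; I_C ≈ 1.7 mA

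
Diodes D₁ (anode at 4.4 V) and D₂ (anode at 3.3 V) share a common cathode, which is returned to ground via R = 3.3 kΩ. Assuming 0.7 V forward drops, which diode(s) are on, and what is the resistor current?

Only D₁ conducts; I_R ≈ 1.1 mA

Assume both conduct. Then node N would need to be at both 4.4−0.7 = 3.7 V and 3.3−0.7 = 2.6 V, which is impossible.
Assume only D₁ conducts: V_N = 4.4 − 0.7 = 3.7 V, so I_R = 3.7/3.3 = 1.12 mA.
Check D₂: its anode-to-cathode voltage is 3.3 − 3.7 = -0.4 V < 0.7 V, so it is off. The assumption is consistent.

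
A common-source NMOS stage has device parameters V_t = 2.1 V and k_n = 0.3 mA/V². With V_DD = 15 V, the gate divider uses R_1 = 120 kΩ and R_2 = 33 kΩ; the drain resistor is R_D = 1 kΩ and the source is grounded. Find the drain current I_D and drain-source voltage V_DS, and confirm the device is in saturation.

V_G = V_DD·R_2/(R_1+R_2) = 15×33/153 = 3.24 V. With the source grounded, V_GS = V_G = 3.24 V.
Assume saturation: I_D = (k_n/2)(V_GS − V_t)² = (0.3/2)×(3.24 − 2.1)² = 0.15×1.14² = 0.193 mA.
V_DS = V_DD − I_D·R_D = 15 − 0.193×1 = 14.8 V.
Saturation requires V_DS ≥ V_GS − V_t = 1.14 V; 14.8 ≥ 1.14 ✓.

I_D ≈ 0.19 mA, V_DS ≈ 15 V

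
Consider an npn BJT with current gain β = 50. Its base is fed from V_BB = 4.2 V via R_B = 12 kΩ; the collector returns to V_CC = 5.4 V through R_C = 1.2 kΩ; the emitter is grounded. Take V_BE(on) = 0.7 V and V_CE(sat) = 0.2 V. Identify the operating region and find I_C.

saturation; I_C ≈ 4.3 mA

Assume active: I_B = (4.2 − 0.7)/12 = 0.292 mA, giving I_C = β·I_B = 14.6 mA.
But then V_CE = 5.4 − 14.6×1.2 = -12.1 V < V_CE(sat) = 0.2 V — impossible in the active region.
So the transistor is saturated. With V_CE = 0.2 V, I_C = (V_CC − 0.2)/R_C = 5.2/1.2 = 4.33 mA.
Check: β·I_B = 14.6 mA > I_C = 4.33 mA, confirming saturation.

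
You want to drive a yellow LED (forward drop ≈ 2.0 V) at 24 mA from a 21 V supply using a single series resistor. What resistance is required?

R ≈ 0.79 kΩ

The resistor drops V_S − V_D = 21 − 2.0 = 19 V at 24 mA.
R = 19 V / 24 mA = 0.792 kΩ.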